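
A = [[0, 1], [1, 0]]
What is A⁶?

A² = I (check: tr A = 0 and det A = −1), so A⁶ = I since 6 is even.

[[1, 0], [0, 1]]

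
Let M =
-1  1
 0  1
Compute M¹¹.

[[-1, 1], [0, 1]]

M² = I (check: tr M = 0 and det M = -1), so M¹¹ = M since 11 is odd.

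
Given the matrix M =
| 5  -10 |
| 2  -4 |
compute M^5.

[[5, -10], [2, -4]]

M² = M (a projection; rank 1, trace 1), so M^5 = M.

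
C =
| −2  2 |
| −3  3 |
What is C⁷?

C² = C (a projection; rank 1, trace 1), so C⁷ = C.

[[−2, 2], [−3, 3]]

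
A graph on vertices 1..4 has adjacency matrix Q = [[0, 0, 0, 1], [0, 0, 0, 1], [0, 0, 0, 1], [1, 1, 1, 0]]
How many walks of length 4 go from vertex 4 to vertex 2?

0

The number of length-4 walks from vertex 4 to vertex 2 is entry (4,2) of Q⁴, where Q is the adjacency matrix.
Q² = [[1, 1, 1, 0], [1, 1, 1, 0], [1, 1, 1, 0], [0, 0, 0, 3]]
Q³ = [[0, 0, 0, 3], [0, 0, 0, 3], [0, 0, 0, 3], [3, 3, 3, 0]]
Q⁴ = [[3, 3, 3, 0], [3, 3, 3, 0], [3, 3, 3, 0], [0, 0, 0, 9]]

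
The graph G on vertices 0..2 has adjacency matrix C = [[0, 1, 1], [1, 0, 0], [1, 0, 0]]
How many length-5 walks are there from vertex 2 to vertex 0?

The number of length-5 walks from vertex 2 to vertex 0 is entry (2,0) of C⁵, where C is the adjacency matrix.
C² = [[2, 0, 0], [0, 1, 1], [0, 1, 1]]
C³ = [[0, 2, 2], [2, 0, 0], [2, 0, 0]]
C⁴ = [[4, 0, 0], [0, 2, 2], [0, 2, 2]]
C⁵ = [[0, 4, 4], [4, 0, 0], [4, 0, 0]]

4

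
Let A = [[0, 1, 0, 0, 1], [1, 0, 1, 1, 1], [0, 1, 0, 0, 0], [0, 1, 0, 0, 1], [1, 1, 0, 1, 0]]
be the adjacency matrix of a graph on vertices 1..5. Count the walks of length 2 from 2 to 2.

4

The number of length-2 walks from vertex 2 to vertex 2 is entry (2,2) of A², where A is the adjacency matrix.
A² = [[2, 1, 1, 2, 1], [1, 4, 0, 1, 2], [1, 0, 1, 1, 1], [2, 1, 1, 2, 1], [1, 2, 1, 1, 3]]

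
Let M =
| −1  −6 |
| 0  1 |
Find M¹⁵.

M² = I (check: tr M = 0 and det M = −1), so M¹⁵ = M since 15 is odd.

[[−1, −6], [0, 1]]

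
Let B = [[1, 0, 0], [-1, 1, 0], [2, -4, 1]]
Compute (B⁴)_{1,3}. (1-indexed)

B = I + N where N = [[0, 0, 0], [-1, 0, 0], [2, -4, 0]] is strictly lower-triangular, so N³ = 0.
(I + N)⁴ = I + 4·N + 6·N² = [[1, 0, 0], [-4, 1, 0], [32, -16, 1]].

0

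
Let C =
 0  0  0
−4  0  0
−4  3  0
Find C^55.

C is strictly triangular, hence nilpotent: C^3 = 0, so C^55 = 0.

[[0, 0, 0], [0, 0, 0], [0, 0, 0]]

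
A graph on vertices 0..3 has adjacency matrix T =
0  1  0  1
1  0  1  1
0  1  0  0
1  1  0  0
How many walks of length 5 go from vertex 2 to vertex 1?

The number of length-5 walks from vertex 2 to vertex 1 is entry (2,1) of T⁵, where T is the adjacency matrix.
T² = [[2, 1, 1, 1], [1, 3, 0, 1], [1, 0, 1, 1], [1, 1, 1, 2]]
T³ = [[2, 4, 1, 3], [4, 2, 3, 4], [1, 3, 0, 1], [3, 4, 1, 2]]
T⁴ = [[7, 6, 4, 6], [6, 11, 2, 6], [4, 2, 3, 4], [6, 6, 4, 7]]
T⁵ = [[12, 17, 6, 13], [17, 14, 11, 17], [6, 11, 2, 6], [13, 17, 6, 12]]

11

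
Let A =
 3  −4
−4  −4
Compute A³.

[[59, −116], [−116, −144]]

A² = [[25, 4], [4, 32]]
A³ = [[59, −116], [−116, −144]]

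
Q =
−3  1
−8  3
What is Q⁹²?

Q² = I (check: tr Q = 0 and det Q = −1), so Q⁹² = I since 92 is even.

[[1, 0], [0, 1]]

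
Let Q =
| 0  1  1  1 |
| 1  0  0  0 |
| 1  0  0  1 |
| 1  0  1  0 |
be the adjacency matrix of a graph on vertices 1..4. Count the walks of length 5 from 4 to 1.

The number of length-5 walks from vertex 4 to vertex 1 is entry (4,1) of Q⁵, where Q is the adjacency matrix.
Q² = [[3, 0, 1, 1], [0, 1, 1, 1], [1, 1, 2, 1], [1, 1, 1, 2]]
Q³ = [[2, 3, 4, 4], [3, 0, 1, 1], [4, 1, 2, 3], [4, 1, 3, 2]]
Q⁴ = [[11, 2, 6, 6], [2, 3, 4, 4], [6, 4, 7, 6], [6, 4, 6, 7]]
Q⁵ = [[14, 11, 17, 17], [11, 2, 6, 6], [17, 6, 12, 13], [17, 6, 13, 12]]

17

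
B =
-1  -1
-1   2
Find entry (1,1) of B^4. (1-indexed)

B^2 = [[2, -1], [-1, 5]]
B^3 = [[-1, -4], [-4, 11]]
B^4 = [[5, -7], [-7, 26]]

5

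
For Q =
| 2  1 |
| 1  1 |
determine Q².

[[5, 3], [3, 2]]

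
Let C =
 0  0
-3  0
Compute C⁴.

[[0, 0], [0, 0]]

C is strictly triangular, hence nilpotent: C² = 0, so C⁴ = 0.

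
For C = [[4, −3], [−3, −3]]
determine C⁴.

C² = [[25, −3], [−3, 18]]
C³ = [[109, −66], [−66, −45]]
C⁴ = [[634, −129], [−129, 333]]

[[634, −129], [−129, 333]]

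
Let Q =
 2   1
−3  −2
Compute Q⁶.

[[1, 0], [0, 1]]

Q² = I (check: tr Q = 0 and det Q = −1), so Q⁶ = I since 6 is even.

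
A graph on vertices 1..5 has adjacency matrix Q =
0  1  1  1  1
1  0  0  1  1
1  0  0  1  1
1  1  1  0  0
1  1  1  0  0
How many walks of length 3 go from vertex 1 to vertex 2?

The number of length-3 walks from vertex 1 to vertex 2 is entry (1,2) of Q^3, where Q is the adjacency matrix.
Q^2 = [[4, 2, 2, 2, 2], [2, 3, 3, 1, 1], [2, 3, 3, 1, 1], [2, 1, 1, 3, 3], [2, 1, 1, 3, 3]]
Q^3 = [[8, 8, 8, 8, 8], [8, 4, 4, 8, 8], [8, 4, 4, 8, 8], [8, 8, 8, 4, 4], [8, 8, 8, 4, 4]]

8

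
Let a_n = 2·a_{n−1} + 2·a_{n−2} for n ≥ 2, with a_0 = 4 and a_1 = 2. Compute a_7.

With companion matrix A = [[2, 2], [1, 0]], [a_n, a_{n−1}]ᵀ = A·[a_{n−1}, a_{n−2}]ᵀ, so [a_7, a_6]ᵀ = A⁶·[a_1, a_0]ᵀ.
A⁶ = [[328, 240], [120, 88]], giving [a_7, a_6]ᵀ = [[1616], [592]].

1616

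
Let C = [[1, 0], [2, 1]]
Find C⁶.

[[1, 0], [12, 1]]

C = I + N where N = [[0, 0], [2, 0]] is strictly lower-triangular, so N² = 0.
(I + N)⁶ = I + 6·N = [[1, 0], [12, 1]].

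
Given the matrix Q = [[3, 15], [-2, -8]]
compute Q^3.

tr Q = -5 and det Q = 6, so the characteristic polynomial is λ² − (-5)λ + (6) with roots -2 and -3.
Eigenvectors give P = [[-3, -5], [1, 2]] with P⁻¹ = [[-2, -5], [1, 3]], and Q = P·diag(-2, -3)·P⁻¹.
Then Q^3 = P·diag(-8, -27)·P⁻¹ = [[24, 135], [-8, -54]] · [[-2, -5], [1, 3]] = [[87, 285], [-38, -122]].

[[87, 285], [-38, -122]]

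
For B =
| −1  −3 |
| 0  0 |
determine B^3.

B^2 = [[1, 3], [0, 0]]
B^3 = [[−1, −3], [0, 0]]

[[−1, −3], [0, 0]]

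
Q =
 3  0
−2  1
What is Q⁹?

tr Q = 4 and det Q = 3, so the characteristic polynomial is λ² − (4)λ + (3) with roots 1 and 3.
Eigenvectors give P = [[0, −1], [1, 1]] with P⁻¹ = [[1, 1], [−1, 0]], and Q = P·diag(1, 3)·P⁻¹.
Then Q⁹ = P·diag(1, 19683)·P⁻¹ = [[0, −19683], [1, 19683]] · [[1, 1], [−1, 0]] = [[19683, 0], [−19682, 1]].

[[19683, 0], [−19682, 1]]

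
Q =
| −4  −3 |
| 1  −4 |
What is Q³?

Q² = [[13, 24], [−8, 13]]
Q³ = [[−28, −135], [45, −28]]

[[−28, −135], [45, −28]]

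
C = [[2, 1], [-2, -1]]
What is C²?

[[2, 1], [-2, -1]]

C² = C (a projection; rank 1, trace 1), so C² = C.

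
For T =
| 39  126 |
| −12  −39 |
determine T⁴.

tr T = 0 and det T = −9, so the characteristic polynomial is λ² − (0)λ + (−9) with roots 3 and −3.
Eigenvectors give P = [[7, −3], [−2, 1]] with P⁻¹ = [[1, 3], [2, 7]], and T = P·diag(3, −3)·P⁻¹.
Then T⁴ = P·diag(81, 81)·P⁻¹ = [[567, −243], [−162, 81]] · [[1, 3], [2, 7]] = [[81, 0], [0, 81]].

[[81, 0], [0, 81]]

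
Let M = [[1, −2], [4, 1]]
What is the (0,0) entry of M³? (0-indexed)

M² = [[−7, −4], [8, −7]]
M³ = [[−23, 10], [−20, −23]]

−23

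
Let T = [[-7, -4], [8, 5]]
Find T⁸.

[[13121, 6560], [-13120, -6559]]

tr T = -2 and det T = -3, so the characteristic polynomial is λ² − (-2)λ + (-3) with roots 1 and -3.
Eigenvectors give P = [[-1, 1], [2, -1]] with P⁻¹ = [[1, 1], [2, 1]], and T = P·diag(1, -3)·P⁻¹.
Then T⁸ = P·diag(1, 6561)·P⁻¹ = [[-1, 6561], [2, -6561]] · [[1, 1], [2, 1]] = [[13121, 6560], [-13120, -6559]].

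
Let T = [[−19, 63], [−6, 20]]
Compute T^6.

[[−377, 1323], [−126, 442]]

tr T = 1 and det T = −2, so the characteristic polynomial is λ² − (1)λ + (−2) with roots 2 and −1.
Eigenvectors give P = [[3, 7], [1, 2]] with P⁻¹ = [[−2, 7], [1, −3]], and T = P·diag(2, −1)·P⁻¹.
Then T^6 = P·diag(64, 1)·P⁻¹ = [[192, 7], [64, 2]] · [[−2, 7], [1, −3]] = [[−377, 1323], [−126, 442]].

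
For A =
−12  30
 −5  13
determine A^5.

[[−582, 1650], [−275, 793]]

tr A = 1 and det A = −6, so the characteristic polynomial is λ² − (1)λ + (−6) with roots 3 and −2.
Eigenvectors give P = [[2, 3], [1, 1]] with P⁻¹ = [[−1, 3], [1, −2]], and A = P·diag(3, −2)·P⁻¹.
Then A^5 = P·diag(243, −32)·P⁻¹ = [[486, −96], [243, −32]] · [[−1, 3], [1, −2]] = [[−582, 1650], [−275, 793]].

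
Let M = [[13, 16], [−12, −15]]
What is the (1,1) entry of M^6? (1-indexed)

−2183

tr M = −2 and det M = −3, so the characteristic polynomial is λ² − (−2)λ + (−3) with roots 1 and −3.
Eigenvectors give P = [[−4, −1], [3, 1]] with P⁻¹ = [[−1, −1], [3, 4]], and M = P·diag(1, −3)·P⁻¹.
Then M^6 = P·diag(1, 729)·P⁻¹ = [[−4, −729], [3, 729]] · [[−1, −1], [3, 4]] = [[−2183, −2912], [2184, 2913]].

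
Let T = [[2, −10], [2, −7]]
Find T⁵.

[[812, −2110], [422, −1087]]

tr T = −5 and det T = 6, so the characteristic polynomial is λ² − (−5)λ + (6) with roots −3 and −2.
Eigenvectors give P = [[−2, 5], [−1, 2]] with P⁻¹ = [[2, −5], [1, −2]], and T = P·diag(−3, −2)·P⁻¹.
Then T⁵ = P·diag(−243, −32)·P⁻¹ = [[486, −160], [243, −64]] · [[2, −5], [1, −2]] = [[812, −2110], [422, −1087]].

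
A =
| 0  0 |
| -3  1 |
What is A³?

[[0, 0], [-3, 1]]

A² = [[0, 0], [-3, 1]]
A³ = [[0, 0], [-3, 1]]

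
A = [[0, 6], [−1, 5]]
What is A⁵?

[[−390, 1266], [−211, 665]]

tr A = 5 and det A = 6, so the characteristic polynomial is λ² − (5)λ + (6) with roots 3 and 2.
Eigenvectors give P = [[2, −3], [1, −1]] with P⁻¹ = [[−1, 3], [−1, 2]], and A = P·diag(3, 2)·P⁻¹.
Then A⁵ = P·diag(243, 32)·P⁻¹ = [[486, −96], [243, −32]] · [[−1, 3], [−1, 2]] = [[−390, 1266], [−211, 665]].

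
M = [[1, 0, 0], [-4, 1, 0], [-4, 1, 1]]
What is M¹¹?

[[1, 0, 0], [-44, 1, 0], [-264, 11, 1]]

M = I + N where N = [[0, 0, 0], [-4, 0, 0], [-4, 1, 0]] is strictly lower-triangular, so N³ = 0.
(I + N)¹¹ = I + 11·N + 55·N² = [[1, 0, 0], [-44, 1, 0], [-264, 11, 1]].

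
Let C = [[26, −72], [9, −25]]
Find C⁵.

[[296, −792], [99, −265]]

tr C = 1 and det C = −2, so the characteristic polynomial is λ² − (1)λ + (−2) with roots −1 and 2.
Eigenvectors give P = [[8, 3], [3, 1]] with P⁻¹ = [[−1, 3], [3, −8]], and C = P·diag(−1, 2)·P⁻¹.
Then C⁵ = P·diag(−1, 32)·P⁻¹ = [[−8, 96], [−3, 32]] · [[−1, 3], [3, −8]] = [[296, −792], [99, −265]].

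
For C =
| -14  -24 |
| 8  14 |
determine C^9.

[[-3584, -6144], [2048, 3584]]

tr C = 0 and det C = -4, so the characteristic polynomial is λ² − (0)λ + (-4) with roots -2 and 2.
Eigenvectors give P = [[-2, 3], [1, -2]] with P⁻¹ = [[-2, -3], [-1, -2]], and C = P·diag(-2, 2)·P⁻¹.
Then C^9 = P·diag(-512, 512)·P⁻¹ = [[1024, 1536], [-512, -1024]] · [[-2, -3], [-1, -2]] = [[-3584, -6144], [2048, 3584]].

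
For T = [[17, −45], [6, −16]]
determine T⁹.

[[3077, −7695], [1026, −2566]]

tr T = 1 and det T = −2, so the characteristic polynomial is λ² − (1)λ + (−2) with roots −1 and 2.
Eigenvectors give P = [[−5, 3], [−2, 1]] with P⁻¹ = [[1, −3], [2, −5]], and T = P·diag(−1, 2)·P⁻¹.
Then T⁹ = P·diag(−1, 512)·P⁻¹ = [[5, 1536], [2, 512]] · [[1, −3], [2, −5]] = [[3077, −7695], [1026, −2566]].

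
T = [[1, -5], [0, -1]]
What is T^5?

T² = I (check: tr T = 0 and det T = -1), so T^5 = T since 5 is odd.

[[1, -5], [0, -1]]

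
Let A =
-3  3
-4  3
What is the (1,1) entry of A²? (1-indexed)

-3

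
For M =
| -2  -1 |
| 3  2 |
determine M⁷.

M² = I (check: tr M = 0 and det M = -1), so M⁷ = M since 7 is odd.

[[-2, -1], [3, 2]]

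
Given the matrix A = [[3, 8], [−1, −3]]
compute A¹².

A² = I (check: tr A = 0 and det A = −1), so A¹² = I since 12 is even.

[[1, 0], [0, 1]]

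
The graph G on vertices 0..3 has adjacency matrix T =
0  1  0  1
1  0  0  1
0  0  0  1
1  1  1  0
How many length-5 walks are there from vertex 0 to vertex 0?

The number of length-5 walks from vertex 0 to vertex 0 is entry (0,0) of T^5, where T is the adjacency matrix.
T^2 = [[2, 1, 1, 1], [1, 2, 1, 1], [1, 1, 1, 0], [1, 1, 0, 3]]
T^3 = [[2, 3, 1, 4], [3, 2, 1, 4], [1, 1, 0, 3], [4, 4, 3, 2]]
T^4 = [[7, 6, 4, 6], [6, 7, 4, 6], [4, 4, 3, 2], [6, 6, 2, 11]]
T^5 = [[12, 13, 6, 17], [13, 12, 6, 17], [6, 6, 2, 11], [17, 17, 11, 14]]

12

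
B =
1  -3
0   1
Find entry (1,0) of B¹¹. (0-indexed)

B = I + N where N = [[0, -3], [0, 0]] is strictly upper-triangular, so N² = 0.
(I + N)¹¹ = I + 11·N = [[1, -33], [0, 1]].

0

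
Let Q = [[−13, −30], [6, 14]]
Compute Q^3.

[[−37, −90], [18, 44]]

tr Q = 1 and det Q = −2, so the characteristic polynomial is λ² − (1)λ + (−2) with roots 2 and −1.
Eigenvectors give P = [[−2, −5], [1, 2]] with P⁻¹ = [[2, 5], [−1, −2]], and Q = P·diag(2, −1)·P⁻¹.
Then Q^3 = P·diag(8, −1)·P⁻¹ = [[−16, 5], [8, −2]] · [[2, 5], [−1, −2]] = [[−37, −90], [18, 44]].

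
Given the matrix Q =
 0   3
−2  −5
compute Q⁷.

[[3990, 6177], [−4118, −6305]]

tr Q = −5 and det Q = 6, so the characteristic polynomial is λ² − (−5)λ + (6) with roots −2 and −3.
Eigenvectors give P = [[3, 1], [−2, −1]] with P⁻¹ = [[1, 1], [−2, −3]], and Q = P·diag(−2, −3)·P⁻¹.
Then Q⁷ = P·diag(−128, −2187)·P⁻¹ = [[−384, −2187], [256, 2187]] · [[1, 1], [−2, −3]] = [[3990, 6177], [−4118, −6305]].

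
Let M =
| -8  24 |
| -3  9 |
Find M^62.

[[-8, 24], [-3, 9]]

M² = M (a projection; rank 1, trace 1), so M^62 = M.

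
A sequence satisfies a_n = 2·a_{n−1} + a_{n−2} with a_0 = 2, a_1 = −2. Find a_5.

With companion matrix C = [[2, 1], [1, 0]], [a_n, a_{n−1}]ᵀ = C·[a_{n−1}, a_{n−2}]ᵀ, so [a_5, a_4]ᵀ = C^4·[a_1, a_0]ᵀ.
C^4 = [[29, 12], [12, 5]], giving [a_5, a_4]ᵀ = [[−34], [−14]].

−34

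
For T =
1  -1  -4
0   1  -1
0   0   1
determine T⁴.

[[1, -4, -10], [0, 1, -4], [0, 0, 1]]

T = I + N where N = [[0, -1, -4], [0, 0, -1], [0, 0, 0]] is strictly upper-triangular, so N³ = 0.
(I + N)⁴ = I + 4·N + 6·N² = [[1, -4, -10], [0, 1, -4], [0, 0, 1]].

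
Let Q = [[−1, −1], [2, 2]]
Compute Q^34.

[[−1, −1], [2, 2]]

Q² = Q (a projection; rank 1, trace 1), so Q^34 = Q.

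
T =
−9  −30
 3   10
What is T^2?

T² = T (a projection; rank 1, trace 1), so T^2 = T.

[[−9, −30], [3, 10]]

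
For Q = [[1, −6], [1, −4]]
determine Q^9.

tr Q = −3 and det Q = 2, so the characteristic polynomial is λ² − (−3)λ + (2) with roots −2 and −1.
Eigenvectors give P = [[2, 3], [1, 1]] with P⁻¹ = [[−1, 3], [1, −2]], and Q = P·diag(−2, −1)·P⁻¹.
Then Q^9 = P·diag(−512, −1)·P⁻¹ = [[−1024, −3], [−512, −1]] · [[−1, 3], [1, −2]] = [[1021, −3066], [511, −1534]].

[[1021, −3066], [511, −1534]]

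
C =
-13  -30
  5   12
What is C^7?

tr C = -1 and det C = -6, so the characteristic polynomial is λ² − (-1)λ + (-6) with roots -3 and 2.
Eigenvectors give P = [[3, 2], [-1, -1]] with P⁻¹ = [[1, 2], [-1, -3]], and C = P·diag(-3, 2)·P⁻¹.
Then C^7 = P·diag(-2187, 128)·P⁻¹ = [[-6561, 256], [2187, -128]] · [[1, 2], [-1, -3]] = [[-6817, -13890], [2315, 4758]].

[[-6817, -13890], [2315, 4758]]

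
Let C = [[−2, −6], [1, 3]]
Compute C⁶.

C² = C (a projection; rank 1, trace 1), so C⁶ = C.

[[−2, −6], [1, 3]]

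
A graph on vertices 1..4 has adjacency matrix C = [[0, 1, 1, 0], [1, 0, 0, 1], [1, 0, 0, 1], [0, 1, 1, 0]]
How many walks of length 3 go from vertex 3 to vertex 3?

0

The number of length-3 walks from vertex 3 to vertex 3 is entry (3,3) of C³, where C is the adjacency matrix.
C² = [[2, 0, 0, 2], [0, 2, 2, 0], [0, 2, 2, 0], [2, 0, 0, 2]]
C³ = [[0, 4, 4, 0], [4, 0, 0, 4], [4, 0, 0, 4], [0, 4, 4, 0]]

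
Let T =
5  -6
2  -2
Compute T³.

[[29, -42], [14, -20]]

tr T = 3 and det T = 2, so the characteristic polynomial is λ² − (3)λ + (2) with roots 1 and 2.
Eigenvectors give P = [[-3, 2], [-2, 1]] with P⁻¹ = [[1, -2], [2, -3]], and T = P·diag(1, 2)·P⁻¹.
Then T³ = P·diag(1, 8)·P⁻¹ = [[-3, 16], [-2, 8]] · [[1, -2], [2, -3]] = [[29, -42], [14, -20]].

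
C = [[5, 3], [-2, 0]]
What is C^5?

[[665, 633], [-422, -390]]

tr C = 5 and det C = 6, so the characteristic polynomial is λ² − (5)λ + (6) with roots 3 and 2.
Eigenvectors give P = [[3, -1], [-2, 1]] with P⁻¹ = [[1, 1], [2, 3]], and C = P·diag(3, 2)·P⁻¹.
Then C^5 = P·diag(243, 32)·P⁻¹ = [[729, -32], [-486, 32]] · [[1, 1], [2, 3]] = [[665, 633], [-422, -390]].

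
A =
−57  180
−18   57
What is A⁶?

[[729, 0], [0, 729]]

tr A = 0 and det A = −9, so the characteristic polynomial is λ² − (0)λ + (−9) with roots 3 and −3.
Eigenvectors give P = [[3, 10], [1, 3]] with P⁻¹ = [[−3, 10], [1, −3]], and A = P·diag(3, −3)·P⁻¹.
Then A⁶ = P·diag(729, 729)·P⁻¹ = [[2187, 7290], [729, 2187]] · [[−3, 10], [1, −3]] = [[729, 0], [0, 729]].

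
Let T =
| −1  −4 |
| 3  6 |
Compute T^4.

[[−179, −260], [195, 276]]

tr T = 5 and det T = 6, so the characteristic polynomial is λ² − (5)λ + (6) with roots 3 and 2.
Eigenvectors give P = [[−1, 4], [1, −3]] with P⁻¹ = [[3, 4], [1, 1]], and T = P·diag(3, 2)·P⁻¹.
Then T^4 = P·diag(81, 16)·P⁻¹ = [[−81, 64], [81, −48]] · [[3, 4], [1, 1]] = [[−179, −260], [195, 276]].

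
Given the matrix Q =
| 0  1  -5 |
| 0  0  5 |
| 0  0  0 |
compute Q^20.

Q is strictly triangular, hence nilpotent: Q^3 = 0, so Q^20 = 0.

[[0, 0, 0], [0, 0, 0], [0, 0, 0]]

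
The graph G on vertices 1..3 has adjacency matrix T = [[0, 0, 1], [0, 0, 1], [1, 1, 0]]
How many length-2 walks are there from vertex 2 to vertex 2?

1

The number of length-2 walks from vertex 2 to vertex 2 is entry (2,2) of T^2, where T is the adjacency matrix.
T^2 = [[1, 1, 0], [1, 1, 0], [0, 0, 2]]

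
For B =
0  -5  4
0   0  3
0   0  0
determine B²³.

B is strictly triangular, hence nilpotent: B³ = 0, so B²³ = 0.

[[0, 0, 0], [0, 0, 0], [0, 0, 0]]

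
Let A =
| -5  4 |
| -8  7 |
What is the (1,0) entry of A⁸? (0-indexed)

tr A = 2 and det A = -3, so the characteristic polynomial is λ² − (2)λ + (-3) with roots 3 and -1.
Eigenvectors give P = [[-1, -1], [-2, -1]] with P⁻¹ = [[1, -1], [-2, 1]], and A = P·diag(3, -1)·P⁻¹.
Then A⁸ = P·diag(6561, 1)·P⁻¹ = [[-6561, -1], [-13122, -1]] · [[1, -1], [-2, 1]] = [[-6559, 6560], [-13120, 13121]].

-13120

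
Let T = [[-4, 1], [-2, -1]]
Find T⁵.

tr T = -5 and det T = 6, so the characteristic polynomial is λ² − (-5)λ + (6) with roots -2 and -3.
Eigenvectors give P = [[-1, 1], [-2, 1]] with P⁻¹ = [[1, -1], [2, -1]], and T = P·diag(-2, -3)·P⁻¹.
Then T⁵ = P·diag(-32, -243)·P⁻¹ = [[32, -243], [64, -243]] · [[1, -1], [2, -1]] = [[-454, 211], [-422, 179]].

[[-454, 211], [-422, 179]]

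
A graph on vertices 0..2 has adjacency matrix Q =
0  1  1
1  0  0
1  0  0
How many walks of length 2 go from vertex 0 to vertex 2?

0

The number of length-2 walks from vertex 0 to vertex 2 is entry (0,2) of Q², where Q is the adjacency matrix.
Q² = [[2, 0, 0], [0, 1, 1], [0, 1, 1]]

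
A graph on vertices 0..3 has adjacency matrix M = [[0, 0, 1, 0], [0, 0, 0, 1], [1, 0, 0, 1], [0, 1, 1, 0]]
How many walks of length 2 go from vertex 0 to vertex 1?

0

The number of length-2 walks from vertex 0 to vertex 1 is entry (0,1) of M², where M is the adjacency matrix.
M² = [[1, 0, 0, 1], [0, 1, 1, 0], [0, 1, 2, 0], [1, 0, 0, 2]]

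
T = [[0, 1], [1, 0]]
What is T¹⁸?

T² = I (check: tr T = 0 and det T = −1), so T¹⁸ = I since 18 is even.

[[1, 0], [0, 1]]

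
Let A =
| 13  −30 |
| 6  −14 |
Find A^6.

[[−251, 630], [−126, 316]]

tr A = −1 and det A = −2, so the characteristic polynomial is λ² − (−1)λ + (−2) with roots −2 and 1.
Eigenvectors give P = [[2, 5], [1, 2]] with P⁻¹ = [[−2, 5], [1, −2]], and A = P·diag(−2, 1)·P⁻¹.
Then A^6 = P·diag(64, 1)·P⁻¹ = [[128, 5], [64, 2]] · [[−2, 5], [1, −2]] = [[−251, 630], [−126, 316]].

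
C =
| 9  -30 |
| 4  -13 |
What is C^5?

tr C = -4 and det C = 3, so the characteristic polynomial is λ² − (-4)λ + (3) with roots -1 and -3.
Eigenvectors give P = [[3, -5], [1, -2]] with P⁻¹ = [[2, -5], [1, -3]], and C = P·diag(-1, -3)·P⁻¹.
Then C^5 = P·diag(-1, -243)·P⁻¹ = [[-3, 1215], [-1, 486]] · [[2, -5], [1, -3]] = [[1209, -3630], [484, -1453]].

[[1209, -3630], [484, -1453]]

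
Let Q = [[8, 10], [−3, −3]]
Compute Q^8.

tr Q = 5 and det Q = 6, so the characteristic polynomial is λ² − (5)λ + (6) with roots 3 and 2.
Eigenvectors give P = [[−2, −5], [1, 3]] with P⁻¹ = [[−3, −5], [1, 2]], and Q = P·diag(3, 2)·P⁻¹.
Then Q^8 = P·diag(6561, 256)·P⁻¹ = [[−13122, −1280], [6561, 768]] · [[−3, −5], [1, 2]] = [[38086, 63050], [−18915, −31269]].

[[38086, 63050], [−18915, −31269]]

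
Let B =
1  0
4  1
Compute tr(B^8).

B = I + N where N = [[0, 0], [4, 0]] is strictly lower-triangular, so N^2 = 0.
(I + N)^8 = I + 8·N = [[1, 0], [32, 1]].

2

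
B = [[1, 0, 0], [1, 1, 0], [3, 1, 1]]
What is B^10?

B = I + N where N = [[0, 0, 0], [1, 0, 0], [3, 1, 0]] is strictly lower-triangular, so N^3 = 0.
(I + N)^10 = I + 10·N + 45·N^2 = [[1, 0, 0], [10, 1, 0], [75, 10, 1]].

[[1, 0, 0], [10, 1, 0], [75, 10, 1]]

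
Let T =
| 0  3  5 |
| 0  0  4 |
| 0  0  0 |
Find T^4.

T is strictly triangular, hence nilpotent: T^3 = 0, so T^4 = 0.

[[0, 0, 0], [0, 0, 0], [0, 0, 0]]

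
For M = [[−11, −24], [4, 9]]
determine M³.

[[−83, −168], [28, 57]]

tr M = −2 and det M = −3, so the characteristic polynomial is λ² − (−2)λ + (−3) with roots −3 and 1.
Eigenvectors give P = [[−3, −2], [1, 1]] with P⁻¹ = [[−1, −2], [1, 3]], and M = P·diag(−3, 1)·P⁻¹.
Then M³ = P·diag(−27, 1)·P⁻¹ = [[81, −2], [−27, 1]] · [[−1, −2], [1, 3]] = [[−83, −168], [28, 57]].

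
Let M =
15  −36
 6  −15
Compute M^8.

tr M = 0 and det M = −9, so the characteristic polynomial is λ² − (0)λ + (−9) with roots 3 and −3.
Eigenvectors give P = [[−3, −2], [−1, −1]] with P⁻¹ = [[−1, 2], [1, −3]], and M = P·diag(3, −3)·P⁻¹.
Then M^8 = P·diag(6561, 6561)·P⁻¹ = [[−19683, −13122], [−6561, −6561]] · [[−1, 2], [1, −3]] = [[6561, 0], [0, 6561]].

[[6561, 0], [0, 6561]]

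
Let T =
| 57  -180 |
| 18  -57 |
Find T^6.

tr T = 0 and det T = -9, so the characteristic polynomial is λ² − (0)λ + (-9) with roots 3 and -3.
Eigenvectors give P = [[-10, -3], [-3, -1]] with P⁻¹ = [[-1, 3], [3, -10]], and T = P·diag(3, -3)·P⁻¹.
Then T^6 = P·diag(729, 729)·P⁻¹ = [[-7290, -2187], [-2187, -729]] · [[-1, 3], [3, -10]] = [[729, 0], [0, 729]].

[[729, 0], [0, 729]]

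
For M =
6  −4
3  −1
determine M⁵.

[[876, −844], [633, −601]]

tr M = 5 and det M = 6, so the characteristic polynomial is λ² − (5)λ + (6) with roots 3 and 2.
Eigenvectors give P = [[4, 1], [3, 1]] with P⁻¹ = [[1, −1], [−3, 4]], and M = P·diag(3, 2)·P⁻¹.
Then M⁵ = P·diag(243, 32)·P⁻¹ = [[972, 32], [729, 32]] · [[1, −1], [−3, 4]] = [[876, −844], [633, −601]].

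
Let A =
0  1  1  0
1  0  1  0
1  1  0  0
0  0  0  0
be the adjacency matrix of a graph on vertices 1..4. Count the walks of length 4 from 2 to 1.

The number of length-4 walks from vertex 2 to vertex 1 is entry (2,1) of A⁴, where A is the adjacency matrix.
A² = [[2, 1, 1, 0], [1, 2, 1, 0], [1, 1, 2, 0], [0, 0, 0, 0]]
A³ = [[2, 3, 3, 0], [3, 2, 3, 0], [3, 3, 2, 0], [0, 0, 0, 0]]
A⁴ = [[6, 5, 5, 0], [5, 6, 5, 0], [5, 5, 6, 0], [0, 0, 0, 0]]

5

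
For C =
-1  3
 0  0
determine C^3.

[[-1, 3], [0, 0]]

C^2 = [[1, -3], [0, 0]]
C^3 = [[-1, 3], [0, 0]]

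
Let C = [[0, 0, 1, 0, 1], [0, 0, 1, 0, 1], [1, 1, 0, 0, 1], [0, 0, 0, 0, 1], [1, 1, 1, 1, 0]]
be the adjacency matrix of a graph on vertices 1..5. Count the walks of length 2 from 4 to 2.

1

The number of length-2 walks from vertex 4 to vertex 2 is entry (4,2) of C^2, where C is the adjacency matrix.
C^2 = [[2, 2, 1, 1, 1], [2, 2, 1, 1, 1], [1, 1, 3, 1, 2], [1, 1, 1, 1, 0], [1, 1, 2, 0, 4]]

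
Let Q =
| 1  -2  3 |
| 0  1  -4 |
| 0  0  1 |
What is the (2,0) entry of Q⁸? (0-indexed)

Q = I + N where N = [[0, -2, 3], [0, 0, -4], [0, 0, 0]] is strictly upper-triangular, so N³ = 0.
(I + N)⁸ = I + 8·N + 28·N² = [[1, -16, 248], [0, 1, -32], [0, 0, 1]].

0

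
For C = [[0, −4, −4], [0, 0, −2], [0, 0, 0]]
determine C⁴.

C is strictly triangular, hence nilpotent: C³ = 0, so C⁴ = 0.

[[0, 0, 0], [0, 0, 0], [0, 0, 0]]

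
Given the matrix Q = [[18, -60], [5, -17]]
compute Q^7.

tr Q = 1 and det Q = -6, so the characteristic polynomial is λ² − (1)λ + (-6) with roots 3 and -2.
Eigenvectors give P = [[-4, 3], [-1, 1]] with P⁻¹ = [[-1, 3], [-1, 4]], and Q = P·diag(3, -2)·P⁻¹.
Then Q^7 = P·diag(2187, -128)·P⁻¹ = [[-8748, -384], [-2187, -128]] · [[-1, 3], [-1, 4]] = [[9132, -27780], [2315, -7073]].

[[9132, -27780], [2315, -7073]]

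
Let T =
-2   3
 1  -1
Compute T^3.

T^2 = [[7, -9], [-3, 4]]
T^3 = [[-23, 30], [10, -13]]

[[-23, 30], [10, -13]]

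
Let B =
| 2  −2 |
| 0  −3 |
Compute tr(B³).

−19

B² = [[4, 2], [0, 9]]
B³ = [[8, −14], [0, −27]]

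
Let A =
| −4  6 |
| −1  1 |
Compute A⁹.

[[−1534, 3066], [−511, 1021]]

tr A = −3 and det A = 2, so the characteristic polynomial is λ² − (−3)λ + (2) with roots −1 and −2.
Eigenvectors give P = [[2, 3], [1, 1]] with P⁻¹ = [[−1, 3], [1, −2]], and A = P·diag(−1, −2)·P⁻¹.
Then A⁹ = P·diag(−1, −512)·P⁻¹ = [[−2, −1536], [−1, −512]] · [[−1, 3], [1, −2]] = [[−1534, 3066], [−511, 1021]].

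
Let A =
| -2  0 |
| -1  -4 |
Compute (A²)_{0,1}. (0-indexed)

0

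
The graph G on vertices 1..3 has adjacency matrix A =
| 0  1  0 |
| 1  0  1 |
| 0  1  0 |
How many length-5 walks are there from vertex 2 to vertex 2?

0

The number of length-5 walks from vertex 2 to vertex 2 is entry (2,2) of A⁵, where A is the adjacency matrix.
A² = [[1, 0, 1], [0, 2, 0], [1, 0, 1]]
A³ = [[0, 2, 0], [2, 0, 2], [0, 2, 0]]
A⁴ = [[2, 0, 2], [0, 4, 0], [2, 0, 2]]
A⁵ = [[0, 4, 0], [4, 0, 4], [0, 4, 0]]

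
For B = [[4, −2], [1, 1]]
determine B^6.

tr B = 5 and det B = 6, so the characteristic polynomial is λ² − (5)λ + (6) with roots 2 and 3.
Eigenvectors give P = [[−1, 2], [−1, 1]] with P⁻¹ = [[1, −2], [1, −1]], and B = P·diag(2, 3)·P⁻¹.
Then B^6 = P·diag(64, 729)·P⁻¹ = [[−64, 1458], [−64, 729]] · [[1, −2], [1, −1]] = [[1394, −1330], [665, −601]].

[[1394, −1330], [665, −601]]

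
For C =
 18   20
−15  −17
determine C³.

[[132, 140], [−105, −113]]

tr C = 1 and det C = −6, so the characteristic polynomial is λ² − (1)λ + (−6) with roots 3 and −2.
Eigenvectors give P = [[−4, 1], [3, −1]] with P⁻¹ = [[−1, −1], [−3, −4]], and C = P·diag(3, −2)·P⁻¹.
Then C³ = P·diag(27, −8)·P⁻¹ = [[−108, −8], [81, 8]] · [[−1, −1], [−3, −4]] = [[132, 140], [−105, −113]].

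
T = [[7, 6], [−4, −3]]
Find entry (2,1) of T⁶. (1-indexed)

−1456

tr T = 4 and det T = 3, so the characteristic polynomial is λ² − (4)λ + (3) with roots 3 and 1.
Eigenvectors give P = [[3, −1], [−2, 1]] with P⁻¹ = [[1, 1], [2, 3]], and T = P·diag(3, 1)·P⁻¹.
Then T⁶ = P·diag(729, 1)·P⁻¹ = [[2187, −1], [−1458, 1]] · [[1, 1], [2, 3]] = [[2185, 2184], [−1456, −1455]].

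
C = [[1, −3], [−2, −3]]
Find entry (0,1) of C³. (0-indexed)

−39

C² = [[7, 6], [4, 15]]
C³ = [[−5, −39], [−26, −57]]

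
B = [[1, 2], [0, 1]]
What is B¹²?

B = I + N where N = [[0, 2], [0, 0]] is strictly upper-triangular, so N² = 0.
(I + N)¹² = I + 12·N = [[1, 24], [0, 1]].

[[1, 24], [0, 1]]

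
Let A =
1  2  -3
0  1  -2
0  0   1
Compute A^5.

A = I + N where N = [[0, 2, -3], [0, 0, -2], [0, 0, 0]] is strictly upper-triangular, so N^3 = 0.
(I + N)^5 = I + 5·N + 10·N^2 = [[1, 10, -55], [0, 1, -10], [0, 0, 1]].

[[1, 10, -55], [0, 1, -10], [0, 0, 1]]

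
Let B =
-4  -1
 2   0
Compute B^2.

[[14, 4], [-8, -2]]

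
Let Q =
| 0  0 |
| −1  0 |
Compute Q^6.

Q is strictly triangular, hence nilpotent: Q^2 = 0, so Q^6 = 0.

[[0, 0], [0, 0]]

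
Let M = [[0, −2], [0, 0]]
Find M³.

M is strictly triangular, hence nilpotent: M² = 0, so M³ = 0.

[[0, 0], [0, 0]]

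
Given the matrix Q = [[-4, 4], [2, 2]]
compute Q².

[[24, -8], [-4, 12]]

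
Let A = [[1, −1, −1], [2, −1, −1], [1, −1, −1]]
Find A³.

A² = [[−2, 1, 1], [−1, 0, 0], [−2, 1, 1]]
A³ = [[1, 0, 0], [−1, 1, 1], [1, 0, 0]]

[[1, 0, 0], [−1, 1, 1], [1, 0, 0]]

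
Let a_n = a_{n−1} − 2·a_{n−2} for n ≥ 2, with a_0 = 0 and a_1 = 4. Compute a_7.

28

With companion matrix T = [[1, −2], [1, 0]], [a_n, a_{n−1}]ᵀ = T·[a_{n−1}, a_{n−2}]ᵀ, so [a_7, a_6]ᵀ = T⁶·[a_1, a_0]ᵀ.
T⁶ = [[7, −10], [5, 2]], giving [a_7, a_6]ᵀ = [[28], [20]].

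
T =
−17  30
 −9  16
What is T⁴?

tr T = −1 and det T = −2, so the characteristic polynomial is λ² − (−1)λ + (−2) with roots 1 and −2.
Eigenvectors give P = [[−5, 2], [−3, 1]] with P⁻¹ = [[1, −2], [3, −5]], and T = P·diag(1, −2)·P⁻¹.
Then T⁴ = P·diag(1, 16)·P⁻¹ = [[−5, 32], [−3, 16]] · [[1, −2], [3, −5]] = [[91, −150], [45, −74]].

[[91, −150], [45, −74]]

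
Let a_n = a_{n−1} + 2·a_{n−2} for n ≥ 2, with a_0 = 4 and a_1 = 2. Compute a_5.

62

With companion matrix C = [[1, 2], [1, 0]], [a_n, a_{n−1}]ᵀ = C·[a_{n−1}, a_{n−2}]ᵀ, so [a_5, a_4]ᵀ = C^4·[a_1, a_0]ᵀ.
C^4 = [[11, 10], [5, 6]], giving [a_5, a_4]ᵀ = [[62], [34]].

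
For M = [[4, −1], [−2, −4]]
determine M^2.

[[18, 0], [0, 18]]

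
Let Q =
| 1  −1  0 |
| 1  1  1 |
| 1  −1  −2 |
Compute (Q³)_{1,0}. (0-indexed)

1

Q² = [[0, −2, −1], [3, −1, −1], [−2, 0, 3]]
Q³ = [[−3, −1, 0], [1, −3, 1], [1, −1, −6]]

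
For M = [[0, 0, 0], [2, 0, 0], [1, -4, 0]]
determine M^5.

M is strictly triangular, hence nilpotent: M^3 = 0, so M^5 = 0.

[[0, 0, 0], [0, 0, 0], [0, 0, 0]]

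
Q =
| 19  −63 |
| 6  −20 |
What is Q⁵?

tr Q = −1 and det Q = −2, so the characteristic polynomial is λ² − (−1)λ + (−2) with roots −2 and 1.
Eigenvectors give P = [[3, 7], [1, 2]] with P⁻¹ = [[−2, 7], [1, −3]], and Q = P·diag(−2, 1)·P⁻¹.
Then Q⁵ = P·diag(−32, 1)·P⁻¹ = [[−96, 7], [−32, 2]] · [[−2, 7], [1, −3]] = [[199, −693], [66, −230]].

[[199, −693], [66, −230]]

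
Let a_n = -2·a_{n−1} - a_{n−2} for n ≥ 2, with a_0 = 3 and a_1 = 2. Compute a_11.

52

With companion matrix B = [[-2, -1], [1, 0]], [a_n, a_{n−1}]ᵀ = B·[a_{n−1}, a_{n−2}]ᵀ, so [a_11, a_10]ᵀ = B^10·[a_1, a_0]ᵀ.
B^10 = [[11, 10], [-10, -9]], giving [a_11, a_10]ᵀ = [[52], [-47]].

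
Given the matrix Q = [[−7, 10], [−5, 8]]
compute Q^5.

tr Q = 1 and det Q = −6, so the characteristic polynomial is λ² − (1)λ + (−6) with roots 3 and −2.
Eigenvectors give P = [[−1, 2], [−1, 1]] with P⁻¹ = [[1, −2], [1, −1]], and Q = P·diag(3, −2)·P⁻¹.
Then Q^5 = P·diag(243, −32)·P⁻¹ = [[−243, −64], [−243, −32]] · [[1, −2], [1, −1]] = [[−307, 550], [−275, 518]].

[[−307, 550], [−275, 518]]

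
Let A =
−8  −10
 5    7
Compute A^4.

[[146, 130], [−65, −49]]

tr A = −1 and det A = −6, so the characteristic polynomial is λ² − (−1)λ + (−6) with roots −3 and 2.
Eigenvectors give P = [[−2, 1], [1, −1]] with P⁻¹ = [[−1, −1], [−1, −2]], and A = P·diag(−3, 2)·P⁻¹.
Then A^4 = P·diag(81, 16)·P⁻¹ = [[−162, 16], [81, −16]] · [[−1, −1], [−1, −2]] = [[146, 130], [−65, −49]].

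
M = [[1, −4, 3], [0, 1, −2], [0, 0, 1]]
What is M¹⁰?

[[1, −40, 390], [0, 1, −20], [0, 0, 1]]

M = I + N where N = [[0, −4, 3], [0, 0, −2], [0, 0, 0]] is strictly upper-triangular, so N³ = 0.
(I + N)¹⁰ = I + 10·N + 45·N² = [[1, −40, 390], [0, 1, −20], [0, 0, 1]].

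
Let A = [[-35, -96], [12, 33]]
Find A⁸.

[[59041, 157440], [-19680, -52479]]

tr A = -2 and det A = -3, so the characteristic polynomial is λ² − (-2)λ + (-3) with roots 1 and -3.
Eigenvectors give P = [[-8, -3], [3, 1]] with P⁻¹ = [[1, 3], [-3, -8]], and A = P·diag(1, -3)·P⁻¹.
Then A⁸ = P·diag(1, 6561)·P⁻¹ = [[-8, -19683], [3, 6561]] · [[1, 3], [-3, -8]] = [[59041, 157440], [-19680, -52479]].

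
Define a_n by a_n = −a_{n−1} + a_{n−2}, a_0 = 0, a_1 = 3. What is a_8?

With companion matrix M = [[−1, 1], [1, 0]], [a_n, a_{n−1}]ᵀ = M·[a_{n−1}, a_{n−2}]ᵀ, so [a_8, a_7]ᵀ = M^7·[a_1, a_0]ᵀ.
M^7 = [[−21, 13], [13, −8]], giving [a_8, a_7]ᵀ = [[−63], [39]].

−63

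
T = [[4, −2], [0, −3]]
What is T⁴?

[[256, −50], [0, 81]]

T² = [[16, −2], [0, 9]]
T³ = [[64, −26], [0, −27]]
T⁴ = [[256, −50], [0, 81]]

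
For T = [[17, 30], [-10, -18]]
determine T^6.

[[-1931, -3990], [1330, 2724]]

tr T = -1 and det T = -6, so the characteristic polynomial is λ² − (-1)λ + (-6) with roots -3 and 2.
Eigenvectors give P = [[-3, -2], [2, 1]] with P⁻¹ = [[1, 2], [-2, -3]], and T = P·diag(-3, 2)·P⁻¹.
Then T^6 = P·diag(729, 64)·P⁻¹ = [[-2187, -128], [1458, 64]] · [[1, 2], [-2, -3]] = [[-1931, -3990], [1330, 2724]].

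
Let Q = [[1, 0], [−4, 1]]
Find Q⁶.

Q = I + N where N = [[0, 0], [−4, 0]] is strictly lower-triangular, so N² = 0.
(I + N)⁶ = I + 6·N = [[1, 0], [−24, 1]].

[[1, 0], [−24, 1]]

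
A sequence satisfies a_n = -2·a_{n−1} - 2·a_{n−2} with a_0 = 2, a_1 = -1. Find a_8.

32

With companion matrix C = [[-2, -2], [1, 0]], [a_n, a_{n−1}]ᵀ = C·[a_{n−1}, a_{n−2}]ᵀ, so [a_8, a_7]ᵀ = C⁷·[a_1, a_0]ᵀ.
C⁷ = [[0, 16], [-8, -16]], giving [a_8, a_7]ᵀ = [[32], [-24]].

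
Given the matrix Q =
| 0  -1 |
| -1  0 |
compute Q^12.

[[1, 0], [0, 1]]

Q² = I (check: tr Q = 0 and det Q = -1), so Q^12 = I since 12 is even.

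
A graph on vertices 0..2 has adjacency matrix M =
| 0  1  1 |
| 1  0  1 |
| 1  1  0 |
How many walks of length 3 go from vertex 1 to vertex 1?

The number of length-3 walks from vertex 1 to vertex 1 is entry (1,1) of M^3, where M is the adjacency matrix.
M^2 = [[2, 1, 1], [1, 2, 1], [1, 1, 2]]
M^3 = [[2, 3, 3], [3, 2, 3], [3, 3, 2]]

2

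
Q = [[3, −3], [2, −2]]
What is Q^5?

[[3, −3], [2, −2]]

Q² = Q (a projection; rank 1, trace 1), so Q^5 = Q.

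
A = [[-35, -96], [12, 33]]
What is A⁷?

[[-19691, -52512], [6564, 17505]]

tr A = -2 and det A = -3, so the characteristic polynomial is λ² − (-2)λ + (-3) with roots 1 and -3.
Eigenvectors give P = [[-8, -3], [3, 1]] with P⁻¹ = [[1, 3], [-3, -8]], and A = P·diag(1, -3)·P⁻¹.
Then A⁷ = P·diag(1, -2187)·P⁻¹ = [[-8, 6561], [3, -2187]] · [[1, 3], [-3, -8]] = [[-19691, -52512], [6564, 17505]].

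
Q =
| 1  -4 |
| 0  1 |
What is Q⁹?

Q = I + N where N = [[0, -4], [0, 0]] is strictly upper-triangular, so N² = 0.
(I + N)⁹ = I + 9·N = [[1, -36], [0, 1]].

[[1, -36], [0, 1]]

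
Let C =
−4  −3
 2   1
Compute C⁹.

[[−1534, −1533], [1022, 1021]]

tr C = −3 and det C = 2, so the characteristic polynomial is λ² − (−3)λ + (2) with roots −2 and −1.
Eigenvectors give P = [[3, −1], [−2, 1]] with P⁻¹ = [[1, 1], [2, 3]], and C = P·diag(−2, −1)·P⁻¹.
Then C⁹ = P·diag(−512, −1)·P⁻¹ = [[−1536, 1], [1024, −1]] · [[1, 1], [2, 3]] = [[−1534, −1533], [1022, 1021]].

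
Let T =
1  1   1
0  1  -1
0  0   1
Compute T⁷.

[[1, 7, -14], [0, 1, -7], [0, 0, 1]]

T = I + N where N = [[0, 1, 1], [0, 0, -1], [0, 0, 0]] is strictly upper-triangular, so N³ = 0.
(I + N)⁷ = I + 7·N + 21·N² = [[1, 7, -14], [0, 1, -7], [0, 0, 1]].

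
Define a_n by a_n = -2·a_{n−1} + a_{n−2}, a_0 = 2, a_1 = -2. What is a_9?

With companion matrix B = [[-2, 1], [1, 0]], [a_n, a_{n−1}]ᵀ = B·[a_{n−1}, a_{n−2}]ᵀ, so [a_9, a_8]ᵀ = B⁸·[a_1, a_0]ᵀ.
B⁸ = [[985, -408], [-408, 169]], giving [a_9, a_8]ᵀ = [[-2786], [1154]].

-2786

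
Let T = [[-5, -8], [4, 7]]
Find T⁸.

tr T = 2 and det T = -3, so the characteristic polynomial is λ² − (2)λ + (-3) with roots -1 and 3.
Eigenvectors give P = [[-2, -1], [1, 1]] with P⁻¹ = [[-1, -1], [1, 2]], and T = P·diag(-1, 3)·P⁻¹.
Then T⁸ = P·diag(1, 6561)·P⁻¹ = [[-2, -6561], [1, 6561]] · [[-1, -1], [1, 2]] = [[-6559, -13120], [6560, 13121]].

[[-6559, -13120], [6560, 13121]]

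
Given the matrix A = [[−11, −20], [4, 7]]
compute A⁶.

[[3641, 7280], [−1456, −2911]]

tr A = −4 and det A = 3, so the characteristic polynomial is λ² − (−4)λ + (3) with roots −1 and −3.
Eigenvectors give P = [[2, 5], [−1, −2]] with P⁻¹ = [[−2, −5], [1, 2]], and A = P·diag(−1, −3)·P⁻¹.
Then A⁶ = P·diag(1, 729)·P⁻¹ = [[2, 3645], [−1, −1458]] · [[−2, −5], [1, 2]] = [[3641, 7280], [−1456, −2911]].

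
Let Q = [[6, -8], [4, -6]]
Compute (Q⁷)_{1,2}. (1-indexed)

-512

tr Q = 0 and det Q = -4, so the characteristic polynomial is λ² − (0)λ + (-4) with roots -2 and 2.
Eigenvectors give P = [[-1, 2], [-1, 1]] with P⁻¹ = [[1, -2], [1, -1]], and Q = P·diag(-2, 2)·P⁻¹.
Then Q⁷ = P·diag(-128, 128)·P⁻¹ = [[128, 256], [128, 128]] · [[1, -2], [1, -1]] = [[384, -512], [256, -384]].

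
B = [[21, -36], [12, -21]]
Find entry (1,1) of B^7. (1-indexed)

tr B = 0 and det B = -9, so the characteristic polynomial is λ² − (0)λ + (-9) with roots -3 and 3.
Eigenvectors give P = [[-3, 2], [-2, 1]] with P⁻¹ = [[1, -2], [2, -3]], and B = P·diag(-3, 3)·P⁻¹.
Then B^7 = P·diag(-2187, 2187)·P⁻¹ = [[6561, 4374], [4374, 2187]] · [[1, -2], [2, -3]] = [[15309, -26244], [8748, -15309]].

15309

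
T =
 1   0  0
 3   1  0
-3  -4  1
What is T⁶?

T = I + N where N = [[0, 0, 0], [3, 0, 0], [-3, -4, 0]] is strictly lower-triangular, so N³ = 0.
(I + N)⁶ = I + 6·N + 15·N² = [[1, 0, 0], [18, 1, 0], [-198, -24, 1]].

[[1, 0, 0], [18, 1, 0], [-198, -24, 1]]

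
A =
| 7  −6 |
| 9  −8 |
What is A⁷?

[[259, −258], [387, −386]]

tr A = −1 and det A = −2, so the characteristic polynomial is λ² − (−1)λ + (−2) with roots −2 and 1.
Eigenvectors give P = [[−2, −1], [−3, −1]] with P⁻¹ = [[1, −1], [−3, 2]], and A = P·diag(−2, 1)·P⁻¹.
Then A⁷ = P·diag(−128, 1)·P⁻¹ = [[256, −1], [384, −1]] · [[1, −1], [−3, 2]] = [[259, −258], [387, −386]].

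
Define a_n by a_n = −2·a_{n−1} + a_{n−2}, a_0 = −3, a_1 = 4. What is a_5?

With companion matrix B = [[−2, 1], [1, 0]], [a_n, a_{n−1}]ᵀ = B·[a_{n−1}, a_{n−2}]ᵀ, so [a_5, a_4]ᵀ = B⁴·[a_1, a_0]ᵀ.
B⁴ = [[29, −12], [−12, 5]], giving [a_5, a_4]ᵀ = [[152], [−63]].

152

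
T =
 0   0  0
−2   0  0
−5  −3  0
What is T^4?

[[0, 0, 0], [0, 0, 0], [0, 0, 0]]

T is strictly triangular, hence nilpotent: T^3 = 0, so T^4 = 0.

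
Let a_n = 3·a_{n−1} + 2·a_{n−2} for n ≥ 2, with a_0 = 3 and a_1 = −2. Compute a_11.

−89452

With companion matrix A = [[3, 2], [1, 0]], [a_n, a_{n−1}]ᵀ = A·[a_{n−1}, a_{n−2}]ᵀ, so [a_11, a_10]ᵀ = A¹⁰·[a_1, a_0]ᵀ.
A¹⁰ = [[283667, 159294], [79647, 44726]], giving [a_11, a_10]ᵀ = [[−89452], [−25116]].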